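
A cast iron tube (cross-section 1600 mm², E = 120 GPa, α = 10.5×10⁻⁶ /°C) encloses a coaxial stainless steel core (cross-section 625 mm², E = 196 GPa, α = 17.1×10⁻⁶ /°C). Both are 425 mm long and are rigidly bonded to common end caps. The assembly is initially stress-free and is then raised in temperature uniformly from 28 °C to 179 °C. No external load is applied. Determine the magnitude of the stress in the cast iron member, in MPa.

Both members must finish at the same length. With the larger α, the stainless steel tends to over-expand; the plates restrain it, putting the stainless steel in compression and the cast iron in tension. With no external load the two internal forces are equal and opposite, magnitude P.
Setting the final lengths equal and cancelling L: (α₁ − α₂)ΔT = P/(A₁E₁) + P/(A₂E₂).
|α₁ − α₂|·ΔT = 6.6×10⁻⁶ × 151 = 0.0009966.
1/(A₁E₁) + 1/(A₂E₂) = 1/(1600×120×10³) + 1/(625×196×10³) = 1.337×10⁻⁸ N⁻¹.
P = 0.0009966 / 1.337×10⁻⁸ = 74530 N = 74.53 kN.
σ_{cast iron} = P/A₁ = 74530/1600 = 46.58 MPa, tensile.

σ ≈ 46.6 MPa (tensile)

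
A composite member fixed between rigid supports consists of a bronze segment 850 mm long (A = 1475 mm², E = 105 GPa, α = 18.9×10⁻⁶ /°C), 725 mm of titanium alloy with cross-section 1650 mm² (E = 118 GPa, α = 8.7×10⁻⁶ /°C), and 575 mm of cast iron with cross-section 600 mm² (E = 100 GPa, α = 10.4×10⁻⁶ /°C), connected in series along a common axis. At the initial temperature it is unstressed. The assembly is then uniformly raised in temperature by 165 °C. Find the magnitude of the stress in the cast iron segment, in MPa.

σ ≈ 415 MPa (compressive)

With the walls removed the bar would change length by δ_free = Σ αᵢΔT Lᵢ = 18.9×10⁻⁶×165×850 + 8.7×10⁻⁶×165×725 + 10.4×10⁻⁶×165×575 = 4.678 mm.
The rigid supports impose zero overall length change; the single axial force P common to all segments must satisfy P Σ Lᵢ/(AᵢEᵢ) = δ_free.
The series flexibility is Σ Lᵢ/(AᵢEᵢ) = 850/(1475×105×10³) + 725/(1650×118×10³) + 575/(600×100×10³) = 1.88×10⁻⁵ mm/N.
So P = 4.678 / 1.88×10⁻⁵ = 248.9 kN, compressive.
σ_{cast iron} = P / A = 248900 / 600 = 414.8 MPa.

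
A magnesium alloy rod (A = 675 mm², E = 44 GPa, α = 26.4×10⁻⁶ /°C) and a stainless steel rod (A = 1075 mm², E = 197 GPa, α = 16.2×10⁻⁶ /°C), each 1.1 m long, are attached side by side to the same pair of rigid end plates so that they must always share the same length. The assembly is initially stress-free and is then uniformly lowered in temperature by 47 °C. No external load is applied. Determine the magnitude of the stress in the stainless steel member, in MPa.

Equilibrium of a rigid end plate with no external load gives equal and opposite internal forces ±P in the two members. Since α_{magnesium alloy} > α_{stainless steel}, cooling drives the magnesium alloy into tension and the stainless steel into compression.
Equating the net (thermal + elastic) strains gives |α₁ − α₂|·ΔT = P·[1/(A₁E₁) + 1/(A₂E₂)].
|α₁ − α₂|·ΔT = 10.2×10⁻⁶ × 47 = 0.0004794.
1/(A₁E₁) + 1/(A₂E₂) = 1/(675×44×10³) + 1/(1075×197×10³) = 3.839×10⁻⁸ N⁻¹.
So P = 0.0004794 / 3.839×10⁻⁸ = 12.49 kN.
σ_{stainless steel} = P/A₂ = 12490/1075 = 11.62 MPa, compressive.

σ ≈ 11.6 MPa (compressive)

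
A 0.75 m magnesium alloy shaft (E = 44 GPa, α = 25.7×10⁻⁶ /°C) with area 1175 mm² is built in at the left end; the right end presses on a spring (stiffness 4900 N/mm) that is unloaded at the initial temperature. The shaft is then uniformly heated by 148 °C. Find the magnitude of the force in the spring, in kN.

P ≈ 13.1 kN

If the spring were absent the shaft would lengthen by αΔT L = 25.7×10⁻⁶ × 148 × 750 = 2.853 mm.
Let P be the compressive force at the spring. The shaft shortens elastically by PL/(AE) and the spring compresses by P/k; together these equal δ_free.
P [ L/(AE) + 1/k ] = δ_free → P [ 750/(1175×44×10³) + 1/(4900) ] = 2.853.
P = 2.853 / 0.0002186 = 13050 N.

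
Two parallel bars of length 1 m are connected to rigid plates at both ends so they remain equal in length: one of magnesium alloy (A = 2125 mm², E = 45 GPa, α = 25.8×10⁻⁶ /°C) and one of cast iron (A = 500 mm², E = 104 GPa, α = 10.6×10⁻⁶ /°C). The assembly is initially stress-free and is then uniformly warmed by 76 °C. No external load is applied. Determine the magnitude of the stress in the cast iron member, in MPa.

σ ≈ 77.8 MPa (tensile)

The magnesium alloy has the larger α, so on heating it would change length more than the cast iron if both were free. The rigid plates force a common final length, so the magnesium alloy is put into compression and the cast iron into tension, with equal and opposite forces P (no external load).
Equating the net (thermal + elastic) strains gives |α₁ − α₂|·ΔT = P·[1/(A₁E₁) + 1/(A₂E₂)].
|α₁ − α₂|·ΔT = 15.2×10⁻⁶ × 76 = 0.001155.
1/(A₁E₁) + 1/(A₂E₂) = 1/(2125×45×10³) + 1/(500×104×10³) = 2.969×10⁻⁸ N⁻¹.
P = 0.001155 / 2.969×10⁻⁸ = 38910 N = 38.91 kN.
σ_{cast iron} = P/A₂ = 38910/500 = 77.82 MPa, tensile.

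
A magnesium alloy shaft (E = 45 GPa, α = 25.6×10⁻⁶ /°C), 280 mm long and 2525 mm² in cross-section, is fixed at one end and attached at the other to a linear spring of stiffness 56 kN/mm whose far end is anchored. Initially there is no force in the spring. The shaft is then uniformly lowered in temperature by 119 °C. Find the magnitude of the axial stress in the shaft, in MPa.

σ ≈ 16.6 MPa (tensile)

The unrestrained thermal change is αΔT L = 25.6×10⁻⁶ × 119 × 280 = 0.853 mm.
With a force P in the spring, the elastic change of the shaft is PL/(AE) and that of the spring is P/k; compatibility requires their sum to equal δ_free.
So P = δ_free / [L/(AE) + 1/k] = 0.853 / [ 280/(2525×45×10³) + 1/(56×10³) ].
P = 0.853 / 2.032×10⁻⁵ = 41980 N.
σ = P/A = 41980/2525 = 16.62 MPa.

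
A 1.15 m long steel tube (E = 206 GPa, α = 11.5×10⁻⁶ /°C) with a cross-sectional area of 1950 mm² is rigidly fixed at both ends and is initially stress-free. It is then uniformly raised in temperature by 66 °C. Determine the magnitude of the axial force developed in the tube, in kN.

With zero net strain, σ = E·αΔT = 206 GPa × 11.5×10⁻⁶ × 66 = 156.4 MPa.
P = AEαΔT = 1950 × 206×10³ × 11.5×10⁻⁶ × 66 = 304.9 kN (compressive).

P ≈ 305 kN (compressive)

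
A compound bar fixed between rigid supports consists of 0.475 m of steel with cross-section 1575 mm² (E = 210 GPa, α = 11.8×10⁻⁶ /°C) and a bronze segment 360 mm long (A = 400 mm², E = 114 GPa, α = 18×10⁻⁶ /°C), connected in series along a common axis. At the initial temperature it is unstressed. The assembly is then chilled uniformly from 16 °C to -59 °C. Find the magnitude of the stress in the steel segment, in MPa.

Free thermal contraction of the whole bar: Σ αᵢΔT Lᵢ = 11.8×10⁻⁶×75×475 + 18×10⁻⁶×75×360 = 0.9064 mm.
Since the ends are fixed, an axial force P builds up, equal in every segment, with P · Σ Lᵢ/(AᵢEᵢ) = δ_free.
Σ Lᵢ/(AᵢEᵢ) = 475/(1575×210×10³) + 360/(400×114×10³) = 9.331×10⁻⁶ mm/N.
P = 0.9064 / 9.331×10⁻⁶ = 97140 N = 97.14 kN, tensile.
σ_{steel} = P / A = 97140 / 1575 = 61.67 MPa.

σ ≈ 61.7 MPa (tensile)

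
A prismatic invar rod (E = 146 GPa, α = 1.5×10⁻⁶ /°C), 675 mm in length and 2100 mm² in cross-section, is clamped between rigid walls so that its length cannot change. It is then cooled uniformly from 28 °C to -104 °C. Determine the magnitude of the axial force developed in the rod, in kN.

P ≈ 60.7 kN (tensile)

With zero net strain, σ = E·αΔT = 146 GPa × 1.5×10⁻⁶ × 132 = 28.91 MPa.
Axial force P = σA = 28.91 × 2100 = 60710 N = 60.71 kN, tensile.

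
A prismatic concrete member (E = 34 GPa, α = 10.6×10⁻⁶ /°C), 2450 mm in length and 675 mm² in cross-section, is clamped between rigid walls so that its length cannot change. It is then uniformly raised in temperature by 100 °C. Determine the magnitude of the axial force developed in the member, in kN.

P ≈ 24.3 kN (compressive)

Full restraint means ε = 0, so the stress is σ = EαΔT = 34×10³ × 10.6×10⁻⁶ × 100 = 36.04 MPa.
Axial force P = σA = 36.04 × 675 = 24330 N = 24.33 kN, compressive.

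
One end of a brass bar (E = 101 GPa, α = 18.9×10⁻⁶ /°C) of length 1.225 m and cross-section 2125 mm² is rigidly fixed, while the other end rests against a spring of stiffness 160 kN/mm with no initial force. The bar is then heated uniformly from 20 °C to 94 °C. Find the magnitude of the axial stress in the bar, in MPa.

σ ≈ 67.4 MPa (compressive)

Free thermal expansion: δ_free = αΔT L = 18.9×10⁻⁶ × 74 × 1225 = 1.713 mm.
Let P be the compressive force at the spring. The bar shortens elastically by PL/(AE) and the spring compresses by P/k; together these equal δ_free.
So P = δ_free / [L/(AE) + 1/k] = 1.713 / [ 1225/(2125×101×10³) + 1/(160×10³) ].
P = 1.713 / 1.196×10⁻⁵ = 143300 N.
σ = P/A = 143300/2125 = 67.43 MPa.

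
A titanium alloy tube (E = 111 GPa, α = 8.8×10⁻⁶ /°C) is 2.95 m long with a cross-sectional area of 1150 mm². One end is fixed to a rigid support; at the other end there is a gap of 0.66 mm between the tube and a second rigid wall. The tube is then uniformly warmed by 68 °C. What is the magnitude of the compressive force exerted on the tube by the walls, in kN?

Free thermal elongation = αΔT L = 8.8×10⁻⁶ × 68 × 2950 = 1.765 mm.
After closing the 0.66 mm clearance, 1.765 − 0.66 = 1.105 mm of expansion remains to be suppressed by the wall.
So σ = E(δ_free − g)/L = 111×10³ × 1.105/2950 = 41.59 MPa.
P = σA = 41.59 × 1150 = 47.83 kN.

P ≈ 47.8 kN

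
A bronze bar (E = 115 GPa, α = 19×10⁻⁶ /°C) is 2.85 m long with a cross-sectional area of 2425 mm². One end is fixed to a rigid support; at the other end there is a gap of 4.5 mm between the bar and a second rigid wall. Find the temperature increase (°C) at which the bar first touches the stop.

The gap closes when αΔT L = 4.5 mm, since the bar is still unstressed at that instant.
So ΔT = g/(αL) = 4.5/(19×10⁻⁶ × 2850) = 83.1 °C.

ΔT ≈ 83.1 °C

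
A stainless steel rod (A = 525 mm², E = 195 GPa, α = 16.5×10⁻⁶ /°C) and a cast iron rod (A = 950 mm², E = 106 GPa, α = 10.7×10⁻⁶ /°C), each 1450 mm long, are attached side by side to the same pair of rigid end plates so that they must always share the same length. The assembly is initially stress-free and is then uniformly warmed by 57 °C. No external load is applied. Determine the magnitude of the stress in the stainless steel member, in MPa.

Equilibrium of a rigid end plate with no external load gives equal and opposite internal forces ±P in the two members. Since α_{stainless steel} > α_{cast iron}, heating drives the stainless steel into compression and the cast iron into tension.
Setting the final lengths equal and cancelling L: (α₁ − α₂)ΔT = P/(A₁E₁) + P/(A₂E₂).
|α₁ − α₂|·ΔT = 5.8×10⁻⁶ × 57 = 0.0003306.
1/(A₁E₁) + 1/(A₂E₂) = 1/(525×195×10³) + 1/(950×106×10³) = 1.97×10⁻⁸ N⁻¹.
P = 0.0003306 / 1.97×10⁻⁸ = 16780 N = 16.78 kN.
σ_{stainless steel} = P/A₁ = 16780/525 = 31.97 MPa, compressive.

σ ≈ 32 MPa (compressive)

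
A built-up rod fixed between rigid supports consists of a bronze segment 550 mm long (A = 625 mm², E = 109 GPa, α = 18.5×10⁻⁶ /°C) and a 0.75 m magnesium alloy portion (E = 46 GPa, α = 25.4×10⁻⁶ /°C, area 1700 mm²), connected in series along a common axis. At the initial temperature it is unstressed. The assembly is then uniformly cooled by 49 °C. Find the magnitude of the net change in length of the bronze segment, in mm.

Free thermal contraction of the whole bar: Σ αᵢΔT Lᵢ = 18.5×10⁻⁶×49×550 + 25.4×10⁻⁶×49×750 = 1.432 mm.
The walls prevent any net length change, so an axial force P (same in every segment) develops. Compatibility: P · Σ Lᵢ/(AᵢEᵢ) = δ_free.
Σ Lᵢ/(AᵢEᵢ) = 550/(625×109×10³) + 750/(1700×46×10³) = 1.766×10⁻⁵ mm/N.
P = 1.432 / 1.766×10⁻⁵ = 81070 N = 81.07 kN, tensile.
For the bronze segment, free thermal change = 18.5×10⁻⁶×49×550 = 0.4986 mm and elastic change from P = 81070×550/(625×109×10³) = 0.6545 mm; these oppose, so the net change is 0.156 mm (segment lengthens).

|ΔL| ≈ 0.156 mm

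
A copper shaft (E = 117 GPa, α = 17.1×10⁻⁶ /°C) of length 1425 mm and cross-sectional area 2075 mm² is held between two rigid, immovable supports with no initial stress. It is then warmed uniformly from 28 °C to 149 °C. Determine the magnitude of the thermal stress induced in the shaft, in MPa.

σ ≈ 242 MPa (compressive)

With length fixed, the mechanical strain must cancel the thermal strain αΔT = 17.1×10⁻⁶ × 121 = 2069.1×10⁻⁶.
Hence σ = E·αΔT = 117×10³ × 2069.1×10⁻⁶ = 242.1 MPa, compressive.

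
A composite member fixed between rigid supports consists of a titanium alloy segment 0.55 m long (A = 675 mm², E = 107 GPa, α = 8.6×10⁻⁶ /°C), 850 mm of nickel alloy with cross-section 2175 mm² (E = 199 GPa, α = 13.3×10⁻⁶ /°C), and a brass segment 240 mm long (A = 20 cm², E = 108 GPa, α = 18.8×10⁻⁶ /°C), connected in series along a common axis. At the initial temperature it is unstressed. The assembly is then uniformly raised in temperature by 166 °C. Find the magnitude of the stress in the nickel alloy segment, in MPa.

Free thermal expansion of the whole bar: Σ αᵢΔT Lᵢ = 8.6×10⁻⁶×166×550 + 13.3×10⁻⁶×166×850 + 18.8×10⁻⁶×166×240 = 3.411 mm.
The walls prevent any net length change, so an axial force P (same in every segment) develops. Compatibility: P · Σ Lᵢ/(AᵢEᵢ) = δ_free.
The series flexibility is Σ Lᵢ/(AᵢEᵢ) = 550/(675×107×10³) + 850/(2175×199×10³) + 240/(2000×108×10³) = 1.069×10⁻⁵ mm/N.
P = 3.411 / 1.069×10⁻⁵ = 319100 N = 319.1 kN, compressive.
σ_{nickel alloy} = P / A = 319100 / 2175 = 146.7 MPa.

σ ≈ 147 MPa (compressive)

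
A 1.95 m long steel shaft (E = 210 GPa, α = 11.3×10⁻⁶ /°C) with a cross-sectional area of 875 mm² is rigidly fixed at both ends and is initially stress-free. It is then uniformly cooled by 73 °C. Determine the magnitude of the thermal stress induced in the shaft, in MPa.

Because both ends are immovable the net strain is zero, and the suppressed thermal strain is αΔT = 11.3×10⁻⁶ × 73 = 824.9×10⁻⁶.
Hence σ = E·αΔT = 210×10³ × 824.9×10⁻⁶ = 173.2 MPa, tensile.

σ ≈ 173 MPa (tensile)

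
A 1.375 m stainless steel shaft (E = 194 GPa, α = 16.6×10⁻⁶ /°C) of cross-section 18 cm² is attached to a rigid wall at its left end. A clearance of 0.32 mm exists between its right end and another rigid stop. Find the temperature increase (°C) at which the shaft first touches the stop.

The gap closes when αΔT L = 0.32 mm, since the shaft is still unstressed at that instant.
ΔT = 0.32 / (16.6×10⁻⁶ × 1375) = 14.02 °C.

ΔT ≈ 14 °C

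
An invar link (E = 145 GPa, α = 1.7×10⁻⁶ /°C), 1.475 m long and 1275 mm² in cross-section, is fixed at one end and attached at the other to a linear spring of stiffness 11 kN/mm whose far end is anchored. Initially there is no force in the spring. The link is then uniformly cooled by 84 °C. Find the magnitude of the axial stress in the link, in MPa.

σ ≈ 1.67 MPa (tensile)

The unrestrained thermal change is αΔT L = 1.7×10⁻⁶ × 84 × 1475 = 0.2106 mm.
Let P be the tensile force in the spring. The link extends elastically by PL/(AE) and the spring stretches by P/k; together these equal δ_free.
P [ L/(AE) + 1/k ] = δ_free → P [ 1475/(1275×145×10³) + 1/(11×10³) ] = 0.2106.
P = 0.2106 / 9.889×10⁻⁵ = 2130 N.
σ = P/A = 2130/1275 = 1.671 MPa.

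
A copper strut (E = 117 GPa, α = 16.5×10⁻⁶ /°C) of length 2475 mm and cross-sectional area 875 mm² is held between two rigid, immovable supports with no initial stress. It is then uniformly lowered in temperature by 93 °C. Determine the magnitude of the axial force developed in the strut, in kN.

P ≈ 157 kN (tensile)

With zero net strain, σ = E·αΔT = 117 GPa × 16.5×10⁻⁶ × 93 = 179.5 MPa.
Axial force P = σA = 179.5 × 875 = 157100 N = 157.1 kN, tensile.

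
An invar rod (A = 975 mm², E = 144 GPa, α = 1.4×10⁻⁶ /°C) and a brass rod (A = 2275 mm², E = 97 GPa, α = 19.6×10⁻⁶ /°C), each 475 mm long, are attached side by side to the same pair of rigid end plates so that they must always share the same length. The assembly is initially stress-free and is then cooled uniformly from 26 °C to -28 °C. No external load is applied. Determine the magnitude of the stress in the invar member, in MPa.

The brass has the larger α, so on cooling it would change length more than the invar if both were free. The rigid plates force a common final length, so the brass is put into tension and the invar into compression, with equal and opposite forces P (no external load).
Equating the net (thermal + elastic) strains gives |α₁ − α₂|·ΔT = P·[1/(A₁E₁) + 1/(A₂E₂)].
|α₁ − α₂|·ΔT = 18.2×10⁻⁶ × 54 = 0.0009828.
1/(A₁E₁) + 1/(A₂E₂) = 1/(975×144×10³) + 1/(2275×97×10³) = 1.165×10⁻⁸ N⁻¹.
P = 0.0009828 / 1.165×10⁻⁸ = 84330 N = 84.33 kN.
σ_{invar} = P/A₁ = 84330/975 = 86.49 MPa, compressive.

σ ≈ 86.5 MPa (compressive)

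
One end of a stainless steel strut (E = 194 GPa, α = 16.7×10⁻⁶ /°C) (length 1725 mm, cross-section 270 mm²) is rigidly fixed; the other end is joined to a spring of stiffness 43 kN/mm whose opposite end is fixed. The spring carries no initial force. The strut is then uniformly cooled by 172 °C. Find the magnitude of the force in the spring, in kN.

P ≈ 88.2 kN

If the spring were absent the strut would shorten by αΔT L = 16.7×10⁻⁶ × 172 × 1725 = 4.955 mm.
With a force P in the spring, the elastic change of the strut is PL/(AE) and that of the spring is P/k; compatibility requires their sum to equal δ_free.
P [ L/(AE) + 1/k ] = δ_free → P [ 1725/(270×194×10³) + 1/(43×10³) ] = 4.955.
P = 4.955 / 5.619×10⁻⁵ = 88180 N.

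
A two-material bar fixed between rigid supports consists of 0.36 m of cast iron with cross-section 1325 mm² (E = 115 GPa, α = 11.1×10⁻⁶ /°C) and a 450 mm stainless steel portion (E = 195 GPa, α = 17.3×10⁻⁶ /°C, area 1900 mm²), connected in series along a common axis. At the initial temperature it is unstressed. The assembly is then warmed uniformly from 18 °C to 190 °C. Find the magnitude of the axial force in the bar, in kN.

Free thermal expansion of the whole bar: Σ αᵢΔT Lᵢ = 11.1×10⁻⁶×172×360 + 17.3×10⁻⁶×172×450 = 2.026 mm.
Since the ends are fixed, an axial force P builds up, equal in every segment, with P · Σ Lᵢ/(AᵢEᵢ) = δ_free.
The series flexibility is Σ Lᵢ/(AᵢEᵢ) = 360/(1325×115×10³) + 450/(1900×195×10³) = 3.577×10⁻⁶ mm/N.
P = 2.026 / 3.577×10⁻⁶ = 566500 N = 566.5 kN, compressive.

P ≈ 566 kN (compressive)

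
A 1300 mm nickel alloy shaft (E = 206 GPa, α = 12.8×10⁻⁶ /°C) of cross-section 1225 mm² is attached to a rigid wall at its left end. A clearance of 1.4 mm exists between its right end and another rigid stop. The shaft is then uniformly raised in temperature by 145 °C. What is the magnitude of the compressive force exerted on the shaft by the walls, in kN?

P ≈ 197 kN

Unrestrained expansion: δ_free = αΔT L = 12.8×10⁻⁶ × 145 × 1300 = 2.413 mm.
After closing the 1.4 mm clearance, 2.413 − 1.4 = 1.013 mm of expansion remains to be suppressed by the wall.
That suppressed elongation corresponds to σ = E·Δ/L = 206×10³ × 1.013/1300 = 160.5 MPa.
Force on the wall = σA = 160.5 × 1225 mm² = 196.6 kN.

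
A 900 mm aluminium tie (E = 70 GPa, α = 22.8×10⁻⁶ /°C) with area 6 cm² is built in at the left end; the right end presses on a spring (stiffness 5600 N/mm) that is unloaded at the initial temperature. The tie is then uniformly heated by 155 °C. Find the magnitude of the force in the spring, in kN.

The unrestrained thermal change is αΔT L = 22.8×10⁻⁶ × 155 × 900 = 3.181 mm.
With a force P in the spring, the elastic change of the tie is PL/(AE) and that of the spring is P/k; compatibility requires their sum to equal δ_free.
P [ L/(AE) + 1/k ] = δ_free → P [ 900/(600×70×10³) + 1/(5600) ] = 3.181.
P = 3.181 / 0.0002 = 15900 N.

P ≈ 15.9 kN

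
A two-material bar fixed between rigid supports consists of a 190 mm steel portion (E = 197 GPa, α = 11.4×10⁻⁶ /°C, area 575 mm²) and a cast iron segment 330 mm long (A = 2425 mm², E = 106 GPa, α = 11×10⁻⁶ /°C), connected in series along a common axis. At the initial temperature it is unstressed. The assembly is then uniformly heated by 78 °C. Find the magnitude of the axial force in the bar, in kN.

P ≈ 153 kN (compressive)

If the supports were absent, the total length change would be Σ αᵢΔT Lᵢ = 11.4×10⁻⁶×78×190 + 11×10⁻⁶×78×330 = 0.4521 mm.
Since the ends are fixed, an axial force P builds up, equal in every segment, with P · Σ Lᵢ/(AᵢEᵢ) = δ_free.
Σ Lᵢ/(AᵢEᵢ) = 190/(575×197×10³) + 330/(2425×106×10³) = 2.961×10⁻⁶ mm/N.
P = 0.4521 / 2.961×10⁻⁶ = 152700 N = 152.7 kN, compressive.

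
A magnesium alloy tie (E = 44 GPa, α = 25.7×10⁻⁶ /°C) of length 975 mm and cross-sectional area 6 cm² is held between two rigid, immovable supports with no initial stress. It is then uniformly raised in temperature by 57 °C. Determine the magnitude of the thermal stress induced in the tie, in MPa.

σ ≈ 64.5 MPa (compressive)

Because both ends are immovable the net strain is zero, and the suppressed thermal strain is αΔT = 25.7×10⁻⁶ × 57 = 1464.9×10⁻⁶.
The stress required to suppress this strain is σ = Eε = 44×10³ × 1464.9×10⁻⁶ = 64.46 MPa, compressive since the tie is trying to expand.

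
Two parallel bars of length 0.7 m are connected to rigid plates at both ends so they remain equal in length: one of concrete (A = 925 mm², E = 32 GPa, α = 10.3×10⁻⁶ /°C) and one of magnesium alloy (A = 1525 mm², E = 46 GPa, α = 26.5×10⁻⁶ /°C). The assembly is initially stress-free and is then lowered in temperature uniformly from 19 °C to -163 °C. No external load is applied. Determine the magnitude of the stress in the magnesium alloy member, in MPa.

The magnesium alloy has the larger α, so on cooling it would change length more than the concrete if both were free. The rigid plates force a common final length, so the magnesium alloy is put into tension and the concrete into compression, with equal and opposite forces P (no external load).
Compatibility of the two members (thermal + elastic change equal): (α₁ − α₂)ΔT = P·[1/(A₁E₁) + 1/(A₂E₂)].
|α₁ − α₂|·ΔT = 16.2×10⁻⁶ × 182 = 0.002948.
1/(A₁E₁) + 1/(A₂E₂) = 1/(925×32×10³) + 1/(1525×46×10³) = 4.804×10⁻⁸ N⁻¹.
So P = 0.002948 / 4.804×10⁻⁸ = 61.38 kN.
σ_{magnesium alloy} = P/A₂ = 61380/1525 = 40.25 MPa, tensile.

σ ≈ 40.2 MPa (tensile)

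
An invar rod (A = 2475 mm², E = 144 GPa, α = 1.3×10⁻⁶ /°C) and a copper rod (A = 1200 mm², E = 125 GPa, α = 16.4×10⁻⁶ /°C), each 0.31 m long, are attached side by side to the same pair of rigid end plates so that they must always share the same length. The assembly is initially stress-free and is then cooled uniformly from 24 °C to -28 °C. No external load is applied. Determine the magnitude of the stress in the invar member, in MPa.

Both members must finish at the same length. With the larger α, the copper tends to over-contract; the plates restrain it, putting the copper in tension and the invar in compression. With no external load the two internal forces are equal and opposite, magnitude P.
Equating the net (thermal + elastic) strains gives |α₁ − α₂|·ΔT = P·[1/(A₁E₁) + 1/(A₂E₂)].
|α₁ − α₂|·ΔT = 15.1×10⁻⁶ × 52 = 0.0007852.
1/(A₁E₁) + 1/(A₂E₂) = 1/(2475×144×10³) + 1/(1200×125×10³) = 9.473×10⁻⁹ N⁻¹.
So P = 0.0007852 / 9.473×10⁻⁹ = 82.89 kN.
σ_{invar} = P/A₁ = 82890/2475 = 33.49 MPa, compressive.

σ ≈ 33.5 MPa (compressive)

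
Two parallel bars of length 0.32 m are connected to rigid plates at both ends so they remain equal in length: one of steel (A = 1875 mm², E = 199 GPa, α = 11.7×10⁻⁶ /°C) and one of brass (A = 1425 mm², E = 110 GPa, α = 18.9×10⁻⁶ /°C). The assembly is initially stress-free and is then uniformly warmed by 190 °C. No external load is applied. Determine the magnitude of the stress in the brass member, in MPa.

The brass has the larger α, so on heating it would change length more than the steel if both were free. The rigid plates force a common final length, so the brass is put into compression and the steel into tension, with equal and opposite forces P (no external load).
Equating the net (thermal + elastic) strains gives |α₁ − α₂|·ΔT = P·[1/(A₁E₁) + 1/(A₂E₂)].
|α₁ − α₂|·ΔT = 7.2×10⁻⁶ × 190 = 0.001368.
1/(A₁E₁) + 1/(A₂E₂) = 1/(1875×199×10³) + 1/(1425×110×10³) = 9.06×10⁻⁹ N⁻¹.
So P = 0.001368 / 9.06×10⁻⁹ = 151 kN.
σ_{brass} = P/A₂ = 151000/1425 = 106 MPa, compressive.

σ ≈ 106 MPa (compressive)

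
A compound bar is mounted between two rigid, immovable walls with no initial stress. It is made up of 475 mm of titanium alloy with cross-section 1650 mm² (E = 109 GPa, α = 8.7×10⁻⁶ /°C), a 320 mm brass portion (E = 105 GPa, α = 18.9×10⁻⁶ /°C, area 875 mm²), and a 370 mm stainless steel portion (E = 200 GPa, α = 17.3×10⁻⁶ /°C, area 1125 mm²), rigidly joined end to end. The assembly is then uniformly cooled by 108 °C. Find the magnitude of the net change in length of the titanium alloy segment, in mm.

With the walls removed the bar would change length by δ_free = Σ αᵢΔT Lᵢ = 8.7×10⁻⁶×108×475 + 18.9×10⁻⁶×108×320 + 17.3×10⁻⁶×108×370 = 1.791 mm.
Since the ends are fixed, an axial force P builds up, equal in every segment, with P · Σ Lᵢ/(AᵢEᵢ) = δ_free.
The series flexibility is Σ Lᵢ/(AᵢEᵢ) = 475/(1650×109×10³) + 320/(875×105×10³) + 370/(1125×200×10³) = 7.769×10⁻⁶ mm/N.
Hence P = δ_free / Σ(L/AE) = 1.791/7.769×10⁻⁶ = 230.5 kN (tensile).
For the titanium alloy segment, free thermal change = 8.7×10⁻⁶×108×475 = 0.4463 mm and elastic change from P = 230500×475/(1650×109×10³) = 0.6088 mm; these oppose, so the net change is 0.163 mm (segment lengthens).

|ΔL| ≈ 0.163 mm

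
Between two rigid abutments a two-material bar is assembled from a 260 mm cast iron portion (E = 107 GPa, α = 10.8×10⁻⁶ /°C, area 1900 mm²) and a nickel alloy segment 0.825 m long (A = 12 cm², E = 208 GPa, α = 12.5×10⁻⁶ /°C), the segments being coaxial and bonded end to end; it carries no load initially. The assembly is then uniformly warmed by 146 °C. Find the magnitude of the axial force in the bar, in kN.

Free thermal expansion of the whole bar: Σ αᵢΔT Lᵢ = 10.8×10⁻⁶×146×260 + 12.5×10⁻⁶×146×825 = 1.916 mm.
The walls prevent any net length change, so an axial force P (same in every segment) develops. Compatibility: P · Σ Lᵢ/(AᵢEᵢ) = δ_free.
The series flexibility is Σ Lᵢ/(AᵢEᵢ) = 260/(1900×107×10³) + 825/(1200×208×10³) = 4.584×10⁻⁶ mm/N.
P = 1.916 / 4.584×10⁻⁶ = 417900 N = 417.9 kN, compressive.

P ≈ 418 kN (compressive)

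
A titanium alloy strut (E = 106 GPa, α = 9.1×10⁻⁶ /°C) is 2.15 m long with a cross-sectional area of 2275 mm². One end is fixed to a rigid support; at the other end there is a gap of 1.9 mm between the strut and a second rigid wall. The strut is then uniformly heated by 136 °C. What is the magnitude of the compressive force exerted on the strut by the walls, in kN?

P ≈ 85.3 kN

Unrestrained expansion: δ_free = αΔT L = 9.1×10⁻⁶ × 136 × 2150 = 2.661 mm.
This exceeds the 1.9 mm gap, so the wall pushes back. The portion of expansion that must be recovered elastically is δ_free − gap = 2.661 − 1.9 = 0.7608 mm.
Compatibility: PL/(AE) = 0.7608 mm, so σ = P/A = E × (0.7608/2150) = 37.51 MPa.
Force on the wall = σA = 37.51 × 2275 mm² = 85.34 kN.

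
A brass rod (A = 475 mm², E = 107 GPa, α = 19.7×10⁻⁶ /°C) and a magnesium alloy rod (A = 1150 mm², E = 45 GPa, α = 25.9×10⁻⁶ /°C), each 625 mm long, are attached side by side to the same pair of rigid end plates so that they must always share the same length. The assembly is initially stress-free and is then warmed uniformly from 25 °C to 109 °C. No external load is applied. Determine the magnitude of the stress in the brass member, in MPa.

The magnesium alloy has the larger α, so on heating it would change length more than the brass if both were free. The rigid plates force a common final length, so the magnesium alloy is put into compression and the brass into tension, with equal and opposite forces P (no external load).
Equating the net (thermal + elastic) strains gives |α₁ − α₂|·ΔT = P·[1/(A₁E₁) + 1/(A₂E₂)].
|α₁ − α₂|·ΔT = 6.2×10⁻⁶ × 84 = 0.0005208.
1/(A₁E₁) + 1/(A₂E₂) = 1/(475×107×10³) + 1/(1150×45×10³) = 3.9×10⁻⁸ N⁻¹.
P = 0.0005208 / 3.9×10⁻⁸ = 13350 N = 13.35 kN.
σ_{brass} = P/A₁ = 13350/475 = 28.11 MPa, tensile.

σ ≈ 28.1 MPa (tensile)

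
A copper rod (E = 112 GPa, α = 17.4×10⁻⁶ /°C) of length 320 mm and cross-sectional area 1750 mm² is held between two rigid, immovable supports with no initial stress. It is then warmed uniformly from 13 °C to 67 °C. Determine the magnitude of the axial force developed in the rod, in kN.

With zero net strain, σ = E·αΔT = 112 GPa × 17.4×10⁻⁶ × 54 = 105.2 MPa.
P = AEαΔT = 1750 × 112×10³ × 17.4×10⁻⁶ × 54 = 184.2 kN (compressive).

P ≈ 184 kN (compressive)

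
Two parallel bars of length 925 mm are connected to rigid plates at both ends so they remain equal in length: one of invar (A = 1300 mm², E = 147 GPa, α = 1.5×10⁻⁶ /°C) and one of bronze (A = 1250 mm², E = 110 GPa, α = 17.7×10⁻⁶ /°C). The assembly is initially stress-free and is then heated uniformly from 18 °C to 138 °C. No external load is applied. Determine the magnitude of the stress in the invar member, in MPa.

σ ≈ 120 MPa (tensile)

The bronze has the larger α, so on heating it would change length more than the invar if both were free. The rigid plates force a common final length, so the bronze is put into compression and the invar into tension, with equal and opposite forces P (no external load).
Setting the final lengths equal and cancelling L: (α₁ − α₂)ΔT = P/(A₁E₁) + P/(A₂E₂).
|α₁ − α₂|·ΔT = 16.2×10⁻⁶ × 120 = 0.001944.
1/(A₁E₁) + 1/(A₂E₂) = 1/(1300×147×10³) + 1/(1250×110×10³) = 1.251×10⁻⁸ N⁻¹.
So P = 0.001944 / 1.251×10⁻⁸ = 155.5 kN.
σ_{invar} = P/A₁ = 155500/1300 = 119.6 MPa, tensile.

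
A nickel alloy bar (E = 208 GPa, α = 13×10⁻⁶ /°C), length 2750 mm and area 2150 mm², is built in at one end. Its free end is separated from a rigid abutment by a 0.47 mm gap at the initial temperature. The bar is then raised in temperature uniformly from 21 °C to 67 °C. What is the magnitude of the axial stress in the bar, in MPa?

σ ≈ 88.8 MPa (compressive)

Unrestrained expansion: δ_free = αΔT L = 13×10⁻⁶ × 46 × 2750 = 1.645 mm.
The gap closes (δ_free > 0.47 mm) and the wall then resists a further 1.645 − 0.47 = 1.175 mm of expansion.
That suppressed elongation corresponds to σ = E·Δ/L = 208×10³ × 1.175/2750 = 88.83 MPa.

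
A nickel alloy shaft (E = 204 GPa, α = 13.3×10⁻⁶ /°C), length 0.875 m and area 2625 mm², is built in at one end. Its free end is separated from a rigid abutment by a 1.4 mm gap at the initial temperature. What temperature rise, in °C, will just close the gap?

The gap closes when αΔT L = 1.4 mm, since the shaft is still unstressed at that instant.
So ΔT = g/(αL) = 1.4/(13.3×10⁻⁶ × 875) = 120.3 °C.

ΔT ≈ 120 °C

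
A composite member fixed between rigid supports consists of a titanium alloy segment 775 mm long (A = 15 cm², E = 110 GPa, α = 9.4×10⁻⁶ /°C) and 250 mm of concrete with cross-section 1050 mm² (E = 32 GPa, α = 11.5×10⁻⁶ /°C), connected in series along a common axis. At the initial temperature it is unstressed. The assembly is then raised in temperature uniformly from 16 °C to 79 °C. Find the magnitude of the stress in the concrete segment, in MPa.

σ ≈ 50.2 MPa (compressive)

With the walls removed the bar would change length by δ_free = Σ αᵢΔT Lᵢ = 9.4×10⁻⁶×63×775 + 11.5×10⁻⁶×63×250 = 0.6401 mm.
The walls prevent any net length change, so an axial force P (same in every segment) develops. Compatibility: P · Σ Lᵢ/(AᵢEᵢ) = δ_free.
The series flexibility is Σ Lᵢ/(AᵢEᵢ) = 775/(1500×110×10³) + 250/(1050×32×10³) = 1.214×10⁻⁵ mm/N.
Hence P = δ_free / Σ(L/AE) = 0.6401/1.214×10⁻⁵ = 52.74 kN (compressive).
σ_{concrete} = P / A = 52740 / 1050 = 50.22 MPa.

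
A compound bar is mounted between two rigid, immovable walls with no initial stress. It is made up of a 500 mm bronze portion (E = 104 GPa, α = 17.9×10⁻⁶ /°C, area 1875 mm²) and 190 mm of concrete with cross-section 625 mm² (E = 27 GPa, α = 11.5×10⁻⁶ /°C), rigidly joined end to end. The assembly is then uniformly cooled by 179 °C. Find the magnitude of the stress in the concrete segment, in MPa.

σ ≈ 231 MPa (tensile)

With the walls removed the bar would change length by δ_free = Σ αᵢΔT Lᵢ = 17.9×10⁻⁶×179×500 + 11.5×10⁻⁶×179×190 = 1.993 mm.
The rigid supports impose zero overall length change; the single axial force P common to all segments must satisfy P Σ Lᵢ/(AᵢEᵢ) = δ_free.
Σ Lᵢ/(AᵢEᵢ) = 500/(1875×104×10³) + 190/(625×27×10³) = 1.382×10⁻⁵ mm/N.
So P = 1.993 / 1.382×10⁻⁵ = 144.2 kN, tensile.
σ_{concrete} = P / A = 144200 / 625 = 230.7 MPa.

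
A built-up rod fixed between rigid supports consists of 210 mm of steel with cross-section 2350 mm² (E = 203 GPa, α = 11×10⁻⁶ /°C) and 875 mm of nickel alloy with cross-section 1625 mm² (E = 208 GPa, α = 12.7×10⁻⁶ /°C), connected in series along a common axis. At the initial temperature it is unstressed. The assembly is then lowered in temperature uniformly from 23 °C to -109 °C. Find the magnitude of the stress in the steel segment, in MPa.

With the walls removed the bar would change length by δ_free = Σ αᵢΔT Lᵢ = 11×10⁻⁶×132×210 + 12.7×10⁻⁶×132×875 = 1.772 mm.
The walls prevent any net length change, so an axial force P (same in every segment) develops. Compatibility: P · Σ Lᵢ/(AᵢEᵢ) = δ_free.
Σ Lᵢ/(AᵢEᵢ) = 210/(2350×203×10³) + 875/(1625×208×10³) = 3.029×10⁻⁶ mm/N.
Hence P = δ_free / Σ(L/AE) = 1.772/3.029×10⁻⁶ = 584.9 kN (tensile).
σ_{steel} = P / A = 584900 / 2350 = 248.9 MPa.

σ ≈ 249 MPa (tensile)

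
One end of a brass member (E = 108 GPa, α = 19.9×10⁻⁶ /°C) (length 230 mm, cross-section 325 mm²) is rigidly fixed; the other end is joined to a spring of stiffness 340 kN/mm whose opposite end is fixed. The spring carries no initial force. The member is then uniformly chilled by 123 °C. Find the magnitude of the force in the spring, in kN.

P ≈ 59.3 kN

The unrestrained thermal change is αΔT L = 19.9×10⁻⁶ × 123 × 230 = 0.563 mm.
With a force P in the spring, the elastic change of the member is PL/(AE) and that of the spring is P/k; compatibility requires their sum to equal δ_free.
P [ L/(AE) + 1/k ] = δ_free → P [ 230/(325×108×10³) + 1/(340×10³) ] = 0.563.
P = 0.563 / 9.494×10⁻⁶ = 59300 N.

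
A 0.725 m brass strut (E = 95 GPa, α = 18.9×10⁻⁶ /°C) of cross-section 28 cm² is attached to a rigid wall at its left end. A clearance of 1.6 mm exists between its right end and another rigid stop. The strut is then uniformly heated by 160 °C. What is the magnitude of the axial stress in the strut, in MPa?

σ ≈ 77.6 MPa (compressive)

If the wall were absent the strut would grow by αΔT L = 18.9×10⁻⁶ × 160 × 725 = 2.192 mm.
The gap closes (δ_free > 1.6 mm) and the wall then resists a further 2.192 − 1.6 = 0.5924 mm of expansion.
That suppressed elongation corresponds to σ = E·Δ/L = 95×10³ × 0.5924/725 = 77.62 MPa.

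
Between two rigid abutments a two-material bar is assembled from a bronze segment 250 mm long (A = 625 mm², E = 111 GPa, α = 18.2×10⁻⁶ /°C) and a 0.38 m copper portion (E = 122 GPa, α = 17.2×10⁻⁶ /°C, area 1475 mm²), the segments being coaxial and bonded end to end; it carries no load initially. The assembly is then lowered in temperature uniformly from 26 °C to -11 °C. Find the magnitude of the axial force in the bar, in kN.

With the walls removed the bar would change length by δ_free = Σ αᵢΔT Lᵢ = 18.2×10⁻⁶×37×250 + 17.2×10⁻⁶×37×380 = 0.4102 mm.
Since the ends are fixed, an axial force P builds up, equal in every segment, with P · Σ Lᵢ/(AᵢEᵢ) = δ_free.
Σ Lᵢ/(AᵢEᵢ) = 250/(625×111×10³) + 380/(1475×122×10³) = 5.715×10⁻⁶ mm/N.
So P = 0.4102 / 5.715×10⁻⁶ = 71.77 kN, tensile.

P ≈ 71.8 kN (tensile)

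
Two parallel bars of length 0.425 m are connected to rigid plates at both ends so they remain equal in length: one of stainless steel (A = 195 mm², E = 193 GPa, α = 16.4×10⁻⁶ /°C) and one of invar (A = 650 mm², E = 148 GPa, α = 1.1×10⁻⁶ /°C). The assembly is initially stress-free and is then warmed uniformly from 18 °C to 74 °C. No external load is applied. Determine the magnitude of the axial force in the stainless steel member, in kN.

The stainless steel has the larger α, so on heating it would change length more than the invar if both were free. The rigid plates force a common final length, so the stainless steel is put into compression and the invar into tension, with equal and opposite forces P (no external load).
Equating the net (thermal + elastic) strains gives |α₁ − α₂|·ΔT = P·[1/(A₁E₁) + 1/(A₂E₂)].
|α₁ − α₂|·ΔT = 15.3×10⁻⁶ × 56 = 0.0008568.
1/(A₁E₁) + 1/(A₂E₂) = 1/(195×193×10³) + 1/(650×148×10³) = 3.697×10⁻⁸ N⁻¹.
P = 0.0008568 / 3.697×10⁻⁸ = 23180 N = 23.18 kN.

P ≈ 23.2 kN (compressive in the stainless steel)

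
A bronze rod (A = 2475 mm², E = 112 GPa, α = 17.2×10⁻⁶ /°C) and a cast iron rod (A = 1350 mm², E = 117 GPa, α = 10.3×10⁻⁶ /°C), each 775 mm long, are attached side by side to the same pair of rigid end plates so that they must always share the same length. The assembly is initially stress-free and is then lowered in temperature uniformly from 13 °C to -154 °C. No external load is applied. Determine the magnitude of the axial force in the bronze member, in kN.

P ≈ 116 kN (tensile in the bronze)

The bronze has the larger α, so on cooling it would change length more than the cast iron if both were free. The rigid plates force a common final length, so the bronze is put into tension and the cast iron into compression, with equal and opposite forces P (no external load).
Compatibility of the two members (thermal + elastic change equal): (α₁ − α₂)ΔT = P·[1/(A₁E₁) + 1/(A₂E₂)].
|α₁ − α₂|·ΔT = 6.9×10⁻⁶ × 167 = 0.001152.
1/(A₁E₁) + 1/(A₂E₂) = 1/(2475×112×10³) + 1/(1350×117×10³) = 9.939×10⁻⁹ N⁻¹.
So P = 0.001152 / 9.939×10⁻⁹ = 115.9 kN.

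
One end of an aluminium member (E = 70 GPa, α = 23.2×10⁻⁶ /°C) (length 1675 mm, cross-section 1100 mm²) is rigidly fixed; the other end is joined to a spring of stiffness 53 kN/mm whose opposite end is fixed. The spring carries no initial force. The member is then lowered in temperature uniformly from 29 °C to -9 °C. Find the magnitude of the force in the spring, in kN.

If the spring were absent the member would shorten by αΔT L = 23.2×10⁻⁶ × 38 × 1675 = 1.477 mm.
With a force P in the spring, the elastic change of the member is PL/(AE) and that of the spring is P/k; compatibility requires their sum to equal δ_free.
P [ L/(AE) + 1/k ] = δ_free → P [ 1675/(1100×70×10³) + 1/(53×10³) ] = 1.477.
P = 1.477 / 4.062×10⁻⁵ = 36350 N.

P ≈ 36.4 kN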